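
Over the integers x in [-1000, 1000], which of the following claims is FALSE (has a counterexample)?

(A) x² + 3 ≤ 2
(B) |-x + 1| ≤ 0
(A) x = 0: LHS = 0² + 3 = 3; 3 ≤ 2 — FAILS
(B) x = 0: LHS = |-0 + 1| = |1| = 1; 1 ≤ 0 — FAILS

Answer: Both A and B are false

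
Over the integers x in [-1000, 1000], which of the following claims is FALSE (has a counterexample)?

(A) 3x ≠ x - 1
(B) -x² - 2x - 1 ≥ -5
(A) Track d = LHS − RHS over the integers in [-1000, 1000]. Equality would need d = 0, but d changes sign only between consecutive integers, jumping over 0:
x = -1: LHS = 3·(-1) = -3, RHS = (-1) - 1 = -2; -3 ≠ -2 — holds  (d = -1)
x = 0: LHS = 3·0 = 0, RHS = 0 - 1 = -1; 0 ≠ -1 — holds  (d = 1)
Away from these crossings d keeps a constant sign, and checking every integer in [-1000, 1000] confirms d ≠ 0 throughout. Hence the two sides are never equal, so the relation holds for every integer in [-1000, 1000].

(B) x = 2: LHS = -2² - 2·2 - 1 = -9; -9 ≥ -5 — FAILS

Only (B) has a counterexample.

Answer: B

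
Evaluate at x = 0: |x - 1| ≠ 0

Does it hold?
x = 0: LHS = |0 - 1| = |-1| = 1; 1 ≠ 0 — holds

The relation is satisfied at x = 0.

Answer: Yes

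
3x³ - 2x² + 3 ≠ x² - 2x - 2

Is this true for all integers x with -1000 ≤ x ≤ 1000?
Track d = LHS − RHS over the integers in [-1000, 1000]. Equality would need d = 0, but d changes sign only between consecutive integers, jumping over 0:
x = -1: LHS = 3·(-1)³ - 2·(-1)² + 3 = -2, RHS = (-1)² - 2·(-1) - 2 = 1; -2 ≠ 1 — holds  (d = -3)
x = 0: LHS = 3·0³ - 2·0² + 3 = 3, RHS = 0² - 2·0 - 2 = -2; 3 ≠ -2 — holds  (d = 5)
Away from these crossings d keeps a constant sign, and checking every integer in [-1000, 1000] confirms d ≠ 0 throughout. Hence the two sides are never equal, so the relation holds for every integer in [-1000, 1000].

No counterexample exists.

Answer: True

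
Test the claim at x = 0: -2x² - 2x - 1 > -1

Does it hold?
x = 0: LHS = -2·0² - 2·0 - 1 = -1; -1 > -1 — FAILS

The relation fails at x = 0, so x = 0 is a counterexample.

Answer: No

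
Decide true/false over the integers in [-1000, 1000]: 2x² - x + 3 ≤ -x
The claim fails at x = 0:
x = 0: LHS = 2·0² - 0 + 3 = 3, RHS = -0 = 0; 3 ≤ 0 — FAILS

Because a single integer refutes it, the statement is false.

Answer: False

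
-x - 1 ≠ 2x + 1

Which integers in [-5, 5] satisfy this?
Track d = LHS − RHS over the integers in [-5, 5]. Equality would need d = 0, but d changes sign only between consecutive integers, jumping over 0:
x = -1: LHS = -(-1) - 1 = 0, RHS = 2·(-1) + 1 = -1; 0 ≠ -1 — holds  (d = 1)
x = 0: LHS = -0 - 1 = -1, RHS = 2·0 + 1 = 1; -1 ≠ 1 — holds  (d = -2)
Away from these crossings d keeps a constant sign, and checking every integer in [-5, 5] confirms d ≠ 0 throughout. Hence the two sides are never equal, so the relation holds for every integer in [-5, 5].

Answer: All integers in [-5, 5]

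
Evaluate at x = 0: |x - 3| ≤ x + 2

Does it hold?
x = 0: LHS = |0 - 3| = |-3| = 3, RHS = 0 + 2 = 2; 3 ≤ 2 — FAILS

The relation fails at x = 0, so x = 0 is a counterexample.

Answer: No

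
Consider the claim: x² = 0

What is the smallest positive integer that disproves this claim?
Testing positive integers:
x = 1: LHS = 1² = 1; 1 = 0 — FAILS  ← smallest positive counterexample

Answer: x = 1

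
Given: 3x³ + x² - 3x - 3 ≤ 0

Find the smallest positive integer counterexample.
Testing positive integers:
x = 1: LHS = 3·1³ + 1² - 3·1 - 3 = -2; -2 ≤ 0 — holds
x = 2: LHS = 3·2³ + 2² - 3·2 - 3 = 19; 19 ≤ 0 — FAILS  ← smallest positive counterexample

Answer: x = 2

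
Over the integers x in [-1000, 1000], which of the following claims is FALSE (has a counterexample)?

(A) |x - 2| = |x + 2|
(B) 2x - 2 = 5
(A) x = 1: LHS = |1 - 2| = |-1| = 1, RHS = |1 + 2| = |3| = 3; 1 = 3 — FAILS
(B) x = 0: LHS = 2·0 - 2 = -2; -2 = 5 — FAILS

Answer: Both A and B are false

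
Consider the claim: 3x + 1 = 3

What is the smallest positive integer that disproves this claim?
Testing positive integers:
x = 1: LHS = 3·1 + 1 = 4; 4 = 3 — FAILS  ← smallest positive counterexample

Answer: x = 1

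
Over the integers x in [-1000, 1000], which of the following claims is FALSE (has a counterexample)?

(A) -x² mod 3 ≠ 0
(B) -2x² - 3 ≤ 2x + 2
(A) x = 0: LHS = (-0²) mod 3 = 0 mod 3 = 0; 0 ≠ 0 — FAILS

(B) Over all integers in [-1000, 1000], LHS − RHS is largest at x = 0, where it equals -5:
x = 0: LHS = -2·0² - 3 = -3, RHS = 2·0 + 2 = 2; -3 ≤ 2 — holds
At the ends of the range:
x = -1000: LHS = -2·(-1000)² - 3 = -2000003, RHS = 2·(-1000) + 2 = -1998; -2000003 ≤ -1998 — holds
x = 1000: LHS = -2·1000² - 3 = -2000003, RHS = 2·1000 + 2 = 2002; -2000003 ≤ 2002 — holds
Hence LHS − RHS is never positive, i.e. LHS ≤ RHS throughout, so the relation holds for every integer in [-1000, 1000].

Only (A) has a counterexample.

Answer: A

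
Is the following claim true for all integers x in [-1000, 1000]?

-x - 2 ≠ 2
The claim fails at x = -4:
x = -4: LHS = -(-4) - 2 = 2; 2 ≠ 2 — FAILS

Because a single integer refutes it, the statement is false.

Answer: False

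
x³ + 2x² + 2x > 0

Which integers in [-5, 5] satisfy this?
Holds for: {1, 2, 3, 4, 5}
Fails for: {-5, -4, -3, -2, -1, 0}

Answer: {1, 2, 3, 4, 5}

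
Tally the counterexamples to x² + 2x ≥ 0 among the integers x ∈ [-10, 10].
Counterexamples in [-10, 10]: {-1}.

Counting them gives 1 values.

Answer: 1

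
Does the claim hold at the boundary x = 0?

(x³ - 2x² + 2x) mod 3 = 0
x = 0: LHS = (0³ - 2·0² + 2·0) mod 3 = 0 mod 3 = 0; 0 = 0 — holds

The relation is satisfied at x = 0.

Answer: Yes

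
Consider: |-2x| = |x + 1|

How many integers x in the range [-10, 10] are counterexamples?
Counterexamples in [-10, 10]: {-10, -9, -8, -7, -6, -5, -4, -3, -2, -1, 0, 2, 3, 4, 5, 6, 7, 8, 9, 10}.

Counting them gives 20 values.

Answer: 20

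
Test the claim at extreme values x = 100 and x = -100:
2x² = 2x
x = 100: LHS = 2·100² = 20000, RHS = 2·100 = 200; 20000 = 200 — FAILS
x = -100: LHS = 2·(-100)² = 20000, RHS = 2·(-100) = -200; 20000 = -200 — FAILS

Answer: No, fails for both x = 100 and x = -100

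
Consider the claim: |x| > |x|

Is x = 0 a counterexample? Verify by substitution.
Substitute x = 0 into the relation:
x = 0: LHS = |0| = 0, RHS = |0| = 0; 0 > 0 — FAILS

Since the claim fails at x = 0, this value is a counterexample.

Answer: Yes, x = 0 is a counterexample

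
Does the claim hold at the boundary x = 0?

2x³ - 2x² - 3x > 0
x = 0: LHS = 2·0³ - 2·0² - 3·0 = 0; 0 > 0 — FAILS

The relation fails at x = 0, so x = 0 is a counterexample.

Answer: No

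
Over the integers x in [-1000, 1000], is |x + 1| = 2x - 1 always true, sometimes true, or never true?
Holds at x = 2: LHS = |2 + 1| = |3| = 3, RHS = 2·2 - 1 = 3; 3 = 3 — holds
Fails at x = 0: LHS = |0 + 1| = |1| = 1, RHS = 2·0 - 1 = -1; 1 = -1 — FAILS
It is satisfied by some integers in the range but not all.

Answer: Sometimes true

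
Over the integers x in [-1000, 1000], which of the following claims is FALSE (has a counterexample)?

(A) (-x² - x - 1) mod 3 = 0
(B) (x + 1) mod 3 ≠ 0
(A) x = 0: LHS = (-0² - 0 - 1) mod 3 = (-1) mod 3 = 2; 2 = 0 — FAILS
(B) x = -1: LHS = ((-1) + 1) mod 3 = 0 mod 3 = 0; 0 ≠ 0 — FAILS

Answer: Both A and B are false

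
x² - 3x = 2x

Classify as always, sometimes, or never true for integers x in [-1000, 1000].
Holds at x = 0: LHS = 0² - 3·0 = 0, RHS = 2·0 = 0; 0 = 0 — holds
Fails at x = 1: LHS = 1² - 3·1 = -2, RHS = 2·1 = 2; -2 = 2 — FAILS
It is satisfied by some integers in the range but not all.

Answer: Sometimes true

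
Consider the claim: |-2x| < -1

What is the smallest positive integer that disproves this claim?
Testing positive integers:
x = 1: LHS = |-2·1| = |-2| = 2; 2 < -1 — FAILS  ← smallest positive counterexample

Answer: x = 1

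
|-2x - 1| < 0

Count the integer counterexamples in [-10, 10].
Counterexamples in [-10, 10]: {-10, -9, -8, -7, -6, -5, -4, -3, -2, -1, 0, 1, 2, 3, 4, 5, 6, 7, 8, 9, 10}.

Counting them gives 21 values.

Answer: 21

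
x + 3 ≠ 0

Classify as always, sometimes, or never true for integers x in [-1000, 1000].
Holds at x = 0: LHS = 0 + 3 = 3; 3 ≠ 0 — holds
Fails at x = -3: LHS = (-3) + 3 = 0; 0 ≠ 0 — FAILS
It is satisfied by some integers in the range but not all.

Answer: Sometimes true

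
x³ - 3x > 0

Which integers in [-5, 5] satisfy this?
Holds for: {-1, 2, 3, 4, 5}
Fails for: {-5, -4, -3, -2, 0, 1}

Answer: {-1, 2, 3, 4, 5}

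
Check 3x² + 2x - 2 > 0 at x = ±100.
x = 100: LHS = 3·100² + 2·100 - 2 = 30198; 30198 > 0 — holds
x = -100: LHS = 3·(-100)² + 2·(-100) - 2 = 29798; 29798 > 0 — holds

Answer: Yes, holds for both x = 100 and x = -100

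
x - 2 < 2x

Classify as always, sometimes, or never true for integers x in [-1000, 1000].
Holds at x = 0: LHS = 0 - 2 = -2, RHS = 2·0 = 0; -2 < 0 — holds
Fails at x = -2: LHS = (-2) - 2 = -4, RHS = 2·(-2) = -4; -4 < -4 — FAILS
It is satisfied by some integers in the range but not all.

Answer: Sometimes true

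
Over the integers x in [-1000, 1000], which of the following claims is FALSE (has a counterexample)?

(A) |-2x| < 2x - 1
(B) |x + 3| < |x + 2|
(A) x = 0: LHS = |-2·0| = |0| = 0, RHS = 2·0 - 1 = -1; 0 < -1 — FAILS
(B) x = 0: LHS = |0 + 3| = |3| = 3, RHS = |0 + 2| = |2| = 2; 3 < 2 — FAILS

Answer: Both A and B are false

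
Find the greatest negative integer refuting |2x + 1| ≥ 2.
Testing negative integers from -1 downward:
x = -1: LHS = |2·(-1) + 1| = |-1| = 1; 1 ≥ 2 — FAILS  ← closest negative counterexample to 0

Answer: x = -1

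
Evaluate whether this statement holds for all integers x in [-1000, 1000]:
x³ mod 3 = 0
The claim fails at x = 1:
x = 1: LHS = (1³) mod 3 = 1 mod 3 = 1; 1 = 0 — FAILS

Because a single integer refutes it, the statement is false.

Answer: False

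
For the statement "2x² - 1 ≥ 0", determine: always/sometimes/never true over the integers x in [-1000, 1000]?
Holds at x = 1: LHS = 2·1² - 1 = 1; 1 ≥ 0 — holds
Fails at x = 0: LHS = 2·0² - 1 = -1; -1 ≥ 0 — FAILS
It is satisfied by some integers in the range but not all.

Answer: Sometimes true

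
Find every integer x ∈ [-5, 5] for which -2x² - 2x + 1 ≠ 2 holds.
Over all integers in [-5, 5], LHS − RHS is always negative; it is closest to 0 at x = 0, where it equals -1:
x = 0: LHS = -2·0² - 2·0 + 1 = 1; 1 ≠ 2 — holds
At the ends of the range:
x = -5: LHS = -2·(-5)² - 2·(-5) + 1 = -39; -39 ≠ 2 — holds
x = 5: LHS = -2·5² - 2·5 + 1 = -59; -59 ≠ 2 — holds
Hence LHS − RHS is never 0, i.e. the two sides are never equal, so the relation holds for every integer in [-5, 5].

Answer: All integers in [-5, 5]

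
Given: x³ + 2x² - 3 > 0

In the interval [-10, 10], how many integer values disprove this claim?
Counterexamples in [-10, 10]: {-10, -9, -8, -7, -6, -5, -4, -3, -2, -1, 0, 1}.

Counting them gives 12 values.

Answer: 12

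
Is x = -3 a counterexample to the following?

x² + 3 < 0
Substitute x = -3 into the relation:
x = -3: LHS = (-3)² + 3 = 12; 12 < 0 — FAILS

Since the claim fails at x = -3, this value is a counterexample.

Answer: Yes, x = -3 is a counterexample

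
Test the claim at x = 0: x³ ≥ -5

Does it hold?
x = 0: LHS = 0³ = 0; 0 ≥ -5 — holds

The relation is satisfied at x = 0.

Answer: Yes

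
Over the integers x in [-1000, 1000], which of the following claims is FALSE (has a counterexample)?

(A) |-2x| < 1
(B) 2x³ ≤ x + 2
(A) x = 1: LHS = |-2·1| = |-2| = 2; 2 < 1 — FAILS
(B) x = 2: LHS = 2·2³ = 16, RHS = 2 + 2 = 4; 16 ≤ 4 — FAILS

Answer: Both A and B are false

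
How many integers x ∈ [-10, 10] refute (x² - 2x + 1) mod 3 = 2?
Counterexamples in [-10, 10]: {-10, -9, -8, -7, -6, -5, -4, -3, -2, -1, 0, 1, 2, 3, 4, 5, 6, 7, 8, 9, 10}.

Counting them gives 21 values.

Answer: 21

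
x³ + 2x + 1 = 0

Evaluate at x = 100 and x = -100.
x = 100: LHS = 100³ + 2·100 + 1 = 1000201; 1000201 = 0 — FAILS
x = -100: LHS = (-100)³ + 2·(-100) + 1 = -1000199; -1000199 = 0 — FAILS

Answer: No, fails for both x = 100 and x = -100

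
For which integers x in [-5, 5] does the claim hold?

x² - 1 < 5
Holds for: {-2, -1, 0, 1, 2}
Fails for: {-5, -4, -3, 3, 4, 5}

Answer: {-2, -1, 0, 1, 2}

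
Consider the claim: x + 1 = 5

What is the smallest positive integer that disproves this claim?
Testing positive integers:
x = 1: LHS = 1 + 1 = 2; 2 = 5 — FAILS  ← smallest positive counterexample

Answer: x = 1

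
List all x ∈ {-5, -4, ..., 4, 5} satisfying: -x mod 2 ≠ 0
Holds for: {-5, -3, -1, 1, 3, 5}
Fails for: {-4, -2, 0, 2, 4}

Answer: {-5, -3, -1, 1, 3, 5}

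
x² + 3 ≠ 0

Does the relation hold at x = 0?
x = 0: LHS = 0² + 3 = 3; 3 ≠ 0 — holds

The relation is satisfied at x = 0.

Answer: Yes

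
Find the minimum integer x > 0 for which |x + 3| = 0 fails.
Testing positive integers:
x = 1: LHS = |1 + 3| = |4| = 4; 4 = 0 — FAILS  ← smallest positive counterexample

Answer: x = 1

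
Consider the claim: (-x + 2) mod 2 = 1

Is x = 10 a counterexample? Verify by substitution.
Substitute x = 10 into the relation:
x = 10: LHS = (-10 + 2) mod 2 = (-8) mod 2 = 0; 0 = 1 — FAILS

Since the claim fails at x = 10, this value is a counterexample.

Answer: Yes, x = 10 is a counterexample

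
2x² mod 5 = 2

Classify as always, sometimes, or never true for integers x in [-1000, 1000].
Holds at x = 1: LHS = (2·1²) mod 5 = 2 mod 5 = 2; 2 = 2 — holds
Fails at x = 0: LHS = (2·0²) mod 5 = 0 mod 5 = 0; 0 = 2 — FAILS
It is satisfied by some integers in the range but not all.

Answer: Sometimes true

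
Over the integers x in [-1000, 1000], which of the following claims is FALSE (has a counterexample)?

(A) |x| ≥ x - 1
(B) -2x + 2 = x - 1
(A) Over all integers in [-1000, 1000], LHS − RHS is smallest at x = 0, where it equals 1:
x = 0: LHS = |0| = 0, RHS = 0 - 1 = -1; 0 ≥ -1 — holds
At the ends of the range:
x = -1000: LHS = |-1000| = 1000, RHS = (-1000) - 1 = -1001; 1000 ≥ -1001 — holds
x = 1000: LHS = |1000| = 1000, RHS = 1000 - 1 = 999; 1000 ≥ 999 — holds
Hence LHS − RHS is never negative, i.e. LHS ≥ RHS throughout, so the relation holds for every integer in [-1000, 1000].

(B) x = 0: LHS = -2·0 + 2 = 2, RHS = 0 - 1 = -1; 2 = -1 — FAILS

Only (B) has a counterexample.

Answer: B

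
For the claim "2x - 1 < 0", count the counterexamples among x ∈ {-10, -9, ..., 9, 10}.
Counterexamples in [-10, 10]: {1, 2, 3, 4, 5, 6, 7, 8, 9, 10}.

Counting them gives 10 values.

Answer: 10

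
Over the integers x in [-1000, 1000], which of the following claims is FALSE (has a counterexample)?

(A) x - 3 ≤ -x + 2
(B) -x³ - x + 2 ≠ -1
(A) x = 3: LHS = 3 - 3 = 0, RHS = -3 + 2 = -1; 0 ≤ -1 — FAILS

(B) Track d = LHS − RHS over the integers in [-1000, 1000]. Equality would need d = 0, but d changes sign only between consecutive integers, jumping over 0:
x = 1: LHS = -1³ - 1 + 2 = 0; 0 ≠ -1 — holds  (d = 1)
x = 2: LHS = -2³ - 2 + 2 = -8; -8 ≠ -1 — holds  (d = -7)
Away from these crossings d keeps a constant sign, and checking every integer in [-1000, 1000] confirms d ≠ 0 throughout. Hence the two sides are never equal, so the relation holds for every integer in [-1000, 1000].

Only (A) has a counterexample.

Answer: A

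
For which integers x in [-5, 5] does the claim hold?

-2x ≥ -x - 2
Holds for: {-5, -4, -3, -2, -1, 0, 1, 2}
Fails for: {3, 4, 5}

Answer: {-5, -4, -3, -2, -1, 0, 1, 2}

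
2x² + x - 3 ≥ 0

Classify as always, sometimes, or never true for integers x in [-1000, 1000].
Holds at x = 1: LHS = 2·1² + 1 - 3 = 0; 0 ≥ 0 — holds
Fails at x = 0: LHS = 2·0² + 0 - 3 = -3; -3 ≥ 0 — FAILS
It is satisfied by some integers in the range but not all.

Answer: Sometimes true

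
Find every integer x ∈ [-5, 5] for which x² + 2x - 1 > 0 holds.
Holds for: {-5, -4, -3, 1, 2, 3, 4, 5}
Fails for: {-2, -1, 0}

Answer: {-5, -4, -3, 1, 2, 3, 4, 5}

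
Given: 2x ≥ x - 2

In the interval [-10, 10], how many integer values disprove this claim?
Counterexamples in [-10, 10]: {-10, -9, -8, -7, -6, -5, -4, -3}.

Counting them gives 8 values.

Answer: 8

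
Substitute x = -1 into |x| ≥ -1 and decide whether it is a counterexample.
Substitute x = -1 into the relation:
x = -1: LHS = |-1| = 1; 1 ≥ -1 — holds

The relation holds at x = -1, so it is not a counterexample.

Answer: No, x = -1 is not a counterexample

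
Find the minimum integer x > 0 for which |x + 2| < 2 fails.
Testing positive integers:
x = 1: LHS = |1 + 2| = |3| = 3; 3 < 2 — FAILS  ← smallest positive counterexample

Answer: x = 1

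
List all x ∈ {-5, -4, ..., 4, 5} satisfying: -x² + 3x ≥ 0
Holds for: {0, 1, 2, 3}
Fails for: {-5, -4, -3, -2, -1, 4, 5}

Answer: {0, 1, 2, 3}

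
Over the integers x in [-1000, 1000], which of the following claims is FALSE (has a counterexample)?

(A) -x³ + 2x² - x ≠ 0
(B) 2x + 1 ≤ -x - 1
(A) x = 0: LHS = -0³ + 2·0² - 0 = 0; 0 ≠ 0 — FAILS
(B) x = 0: LHS = 2·0 + 1 = 1, RHS = -0 - 1 = -1; 1 ≤ -1 — FAILS

Answer: Both A and B are false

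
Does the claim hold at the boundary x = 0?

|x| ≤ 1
x = 0: LHS = |0| = 0; 0 ≤ 1 — holds

The relation is satisfied at x = 0.

Answer: Yes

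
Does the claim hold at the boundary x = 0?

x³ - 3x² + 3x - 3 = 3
x = 0: LHS = 0³ - 3·0² + 3·0 - 3 = -3; -3 = 3 — FAILS

The relation fails at x = 0, so x = 0 is a counterexample.

Answer: No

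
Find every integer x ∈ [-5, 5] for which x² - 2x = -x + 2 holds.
Holds for: {-1, 2}
Fails for: {-5, -4, -3, -2, 0, 1, 3, 4, 5}

Answer: {-1, 2}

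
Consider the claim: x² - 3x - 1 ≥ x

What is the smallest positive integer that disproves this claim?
Testing positive integers:
x = 1: LHS = 1² - 3·1 - 1 = -3; -3 ≥ 1 — FAILS  ← smallest positive counterexample

Answer: x = 1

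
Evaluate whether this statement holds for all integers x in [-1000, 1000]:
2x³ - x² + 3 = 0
The claim fails at x = 0:
x = 0: LHS = 2·0³ - 0² + 3 = 3; 3 = 0 — FAILS

Because a single integer refutes it, the statement is false.

Answer: False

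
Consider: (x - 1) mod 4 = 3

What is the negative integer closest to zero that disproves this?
Testing negative integers from -1 downward:
x = -1: LHS = ((-1) - 1) mod 4 = (-2) mod 4 = 2; 2 = 3 — FAILS  ← closest negative counterexample to 0

Answer: x = -1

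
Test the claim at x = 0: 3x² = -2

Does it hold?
x = 0: LHS = 3·0² = 0; 0 = -2 — FAILS

The relation fails at x = 0, so x = 0 is a counterexample.

Answer: No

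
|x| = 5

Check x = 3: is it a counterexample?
Substitute x = 3 into the relation:
x = 3: LHS = |3| = 3; 3 = 5 — FAILS

Since the claim fails at x = 3, this value is a counterexample.

Answer: Yes, x = 3 is a counterexample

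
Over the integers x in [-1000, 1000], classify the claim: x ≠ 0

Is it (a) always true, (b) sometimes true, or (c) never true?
Holds at x = 1: 1 ≠ 0 — holds
Fails at x = 0: 0 ≠ 0 — FAILS
It is satisfied by some integers in the range but not all.

Answer: Sometimes true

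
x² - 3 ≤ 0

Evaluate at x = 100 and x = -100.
x = 100: LHS = 100² - 3 = 9997; 9997 ≤ 0 — FAILS
x = -100: LHS = (-100)² - 3 = 9997; 9997 ≤ 0 — FAILS

Answer: No, fails for both x = 100 and x = -100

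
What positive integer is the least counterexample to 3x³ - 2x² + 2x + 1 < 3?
Testing positive integers:
x = 1: LHS = 3·1³ - 2·1² + 2·1 + 1 = 4; 4 < 3 — FAILS  ← smallest positive counterexample

Answer: x = 1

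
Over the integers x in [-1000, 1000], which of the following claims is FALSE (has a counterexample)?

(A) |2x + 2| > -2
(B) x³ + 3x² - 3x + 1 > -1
(A) An absolute value is never negative, so the left side is ≥ 0 for every x, while the right side is -2. Tightest case in [-1000, 1000] is x = -1:
x = -1: LHS = |2·(-1) + 2| = |0| = 0; 0 > -2 — holds
Hence LHS − RHS is never zero or negative, i.e. LHS > RHS throughout, so the relation holds for every integer in [-1000, 1000].

(B) x = -4: LHS = (-4)³ + 3·(-4)² - 3·(-4) + 1 = -3; -3 > -1 — FAILS

Only (B) has a counterexample.

Answer: B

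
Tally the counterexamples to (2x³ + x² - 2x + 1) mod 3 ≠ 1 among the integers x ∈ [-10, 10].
Counterexamples in [-10, 10]: {-9, -6, -3, 0, 3, 6, 9}.

Counting them gives 7 values.

Answer: 7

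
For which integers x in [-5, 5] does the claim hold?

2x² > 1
Holds for: {-5, -4, -3, -2, -1, 1, 2, 3, 4, 5}
Fails for: {0}

Answer: {-5, -4, -3, -2, -1, 1, 2, 3, 4, 5}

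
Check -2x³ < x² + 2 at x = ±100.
x = 100: LHS = -2·100³ = -2000000, RHS = 100² + 2 = 10002; -2000000 < 10002 — holds
x = -100: LHS = -2·(-100)³ = 2000000, RHS = (-100)² + 2 = 10002; 2000000 < 10002 — FAILS

Answer: Partially: holds for x = 100, fails for x = -100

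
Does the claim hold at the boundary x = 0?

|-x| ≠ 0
x = 0: LHS = |-0| = |0| = 0; 0 ≠ 0 — FAILS

The relation fails at x = 0, so x = 0 is a counterexample.

Answer: No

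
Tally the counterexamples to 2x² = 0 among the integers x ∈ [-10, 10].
Counterexamples in [-10, 10]: {-10, -9, -8, -7, -6, -5, -4, -3, -2, -1, 1, 2, 3, 4, 5, 6, 7, 8, 9, 10}.

Counting them gives 20 values.

Answer: 20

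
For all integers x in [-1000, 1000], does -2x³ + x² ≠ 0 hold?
The claim fails at x = 0:
x = 0: LHS = -2·0³ + 0² = 0; 0 ≠ 0 — FAILS

Because a single integer refutes it, the statement is false.

Answer: False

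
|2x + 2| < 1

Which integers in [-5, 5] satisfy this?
Holds for: {-1}
Fails for: {-5, -4, -3, -2, 0, 1, 2, 3, 4, 5}

Answer: {-1}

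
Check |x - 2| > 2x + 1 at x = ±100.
x = 100: LHS = |100 - 2| = |98| = 98, RHS = 2·100 + 1 = 201; 98 > 201 — FAILS
x = -100: LHS = |(-100) - 2| = |-102| = 102, RHS = 2·(-100) + 1 = -199; 102 > -199 — holds

Answer: Partially: fails for x = 100, holds for x = -100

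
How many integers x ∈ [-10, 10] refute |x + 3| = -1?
Counterexamples in [-10, 10]: {-10, -9, -8, -7, -6, -5, -4, -3, -2, -1, 0, 1, 2, 3, 4, 5, 6, 7, 8, 9, 10}.

Counting them gives 21 values.

Answer: 21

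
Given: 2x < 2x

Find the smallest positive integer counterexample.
Testing positive integers:
x = 1: LHS = 2·1 = 2, RHS = 2·1 = 2; 2 < 2 — FAILS  ← smallest positive counterexample

Answer: x = 1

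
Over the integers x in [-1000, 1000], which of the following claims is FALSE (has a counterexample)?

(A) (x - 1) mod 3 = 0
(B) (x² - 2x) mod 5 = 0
(A) x = 0: LHS = (0 - 1) mod 3 = (-1) mod 3 = 2; 2 = 0 — FAILS
(B) x = 1: LHS = (1² - 2·1) mod 5 = (-1) mod 5 = 4; 4 = 0 — FAILS

Answer: Both A and B are false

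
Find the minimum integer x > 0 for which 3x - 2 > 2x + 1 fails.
Testing positive integers:
x = 1: LHS = 3·1 - 2 = 1, RHS = 2·1 + 1 = 3; 1 > 3 — FAILS  ← smallest positive counterexample

Answer: x = 1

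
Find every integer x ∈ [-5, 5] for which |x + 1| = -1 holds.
An absolute value is never negative, so the left side is ≥ 0 for every x, while the right side is -1. Tightest case in [-5, 5] is x = -1:
x = -1: LHS = |(-1) + 1| = |0| = 0; 0 = -1 — FAILS
Hence LHS − RHS is never 0, i.e. the two sides are never equal, so the claimed relation (=) fails for every integer in [-5, 5].

Answer: None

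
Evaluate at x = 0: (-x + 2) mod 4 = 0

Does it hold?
x = 0: LHS = (-0 + 2) mod 4 = 2 mod 4 = 2; 2 = 0 — FAILS

The relation fails at x = 0, so x = 0 is a counterexample.

Answer: No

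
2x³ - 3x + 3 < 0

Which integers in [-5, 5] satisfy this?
Holds for: {-5, -4, -3, -2}
Fails for: {-1, 0, 1, 2, 3, 4, 5}

Answer: {-5, -4, -3, -2}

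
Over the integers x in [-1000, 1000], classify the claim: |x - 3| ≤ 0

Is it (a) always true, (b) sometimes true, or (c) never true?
Holds at x = 3: LHS = |3 - 3| = |0| = 0; 0 ≤ 0 — holds
Fails at x = 0: LHS = |0 - 3| = |-3| = 3; 3 ≤ 0 — FAILS
It is satisfied by some integers in the range but not all.

Answer: Sometimes true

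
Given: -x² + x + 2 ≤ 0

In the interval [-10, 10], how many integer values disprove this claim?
Counterexamples in [-10, 10]: {0, 1}.

Counting them gives 2 values.

Answer: 2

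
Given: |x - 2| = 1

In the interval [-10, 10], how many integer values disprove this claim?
Counterexamples in [-10, 10]: {-10, -9, -8, -7, -6, -5, -4, -3, -2, -1, 0, 2, 4, 5, 6, 7, 8, 9, 10}.

Counting them gives 19 values.

Answer: 19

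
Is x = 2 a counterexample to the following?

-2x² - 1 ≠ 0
Substitute x = 2 into the relation:
x = 2: LHS = -2·2² - 1 = -9; -9 ≠ 0 — holds

The relation holds at x = 2, so it is not a counterexample.

Answer: No, x = 2 is not a counterexample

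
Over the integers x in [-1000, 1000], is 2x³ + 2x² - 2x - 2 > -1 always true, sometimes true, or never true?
Holds at x = 1: LHS = 2·1³ + 2·1² - 2·1 - 2 = 0; 0 > -1 — holds
Fails at x = 0: LHS = 2·0³ + 2·0² - 2·0 - 2 = -2; -2 > -1 — FAILS
It is satisfied by some integers in the range but not all.

Answer: Sometimes true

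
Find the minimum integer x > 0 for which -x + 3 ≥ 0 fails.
Testing positive integers:
x = 1: LHS = -1 + 3 = 2; 2 ≥ 0 — holds
x = 2: LHS = -2 + 3 = 1; 1 ≥ 0 — holds
x = 3: LHS = -3 + 3 = 0; 0 ≥ 0 — holds
x = 4: LHS = -4 + 3 = -1; -1 ≥ 0 — FAILS  ← smallest positive counterexample

Answer: x = 4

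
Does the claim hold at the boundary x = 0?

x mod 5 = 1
x = 0: LHS = 0 mod 5 = 0; 0 = 1 — FAILS

The relation fails at x = 0, so x = 0 is a counterexample.

Answer: No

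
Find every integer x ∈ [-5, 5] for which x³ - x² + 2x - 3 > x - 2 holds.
Holds for: {2, 3, 4, 5}
Fails for: {-5, -4, -3, -2, -1, 0, 1}

Answer: {2, 3, 4, 5}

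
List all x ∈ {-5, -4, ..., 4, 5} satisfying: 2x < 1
Holds for: {-5, -4, -3, -2, -1, 0}
Fails for: {1, 2, 3, 4, 5}

Answer: {-5, -4, -3, -2, -1, 0}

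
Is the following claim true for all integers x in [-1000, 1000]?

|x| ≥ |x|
Over all integers in [-1000, 1000], LHS − RHS is smallest at x = 0, where it equals 0:
x = 0: LHS = |0| = 0, RHS = |0| = 0; 0 ≥ 0 — holds
At the ends of the range:
x = -1000: LHS = |-1000| = 1000, RHS = |-1000| = 1000; 1000 ≥ 1000 — holds
x = 1000: LHS = |1000| = 1000, RHS = |1000| = 1000; 1000 ≥ 1000 — holds
Hence LHS − RHS is never negative, i.e. LHS ≥ RHS throughout, so the relation holds for every integer in [-1000, 1000].

No counterexample exists.

Answer: True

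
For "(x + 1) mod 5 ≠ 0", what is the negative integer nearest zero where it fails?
Testing negative integers from -1 downward:
x = -1: LHS = ((-1) + 1) mod 5 = 0 mod 5 = 0; 0 ≠ 0 — FAILS  ← closest negative counterexample to 0

Answer: x = -1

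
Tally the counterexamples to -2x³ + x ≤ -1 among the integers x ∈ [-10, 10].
Counterexamples in [-10, 10]: {-10, -9, -8, -7, -6, -5, -4, -3, -2, -1, 0}.

Counting them gives 11 values.

Answer: 11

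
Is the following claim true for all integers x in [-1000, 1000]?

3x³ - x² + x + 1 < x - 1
The claim fails at x = 0:
x = 0: LHS = 3·0³ - 0² + 0 + 1 = 1, RHS = 0 - 1 = -1; 1 < -1 — FAILS

Because a single integer refutes it, the statement is false.

Answer: False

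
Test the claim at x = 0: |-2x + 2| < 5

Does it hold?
x = 0: LHS = |-2·0 + 2| = |2| = 2; 2 < 5 — holds

The relation is satisfied at x = 0.

Answer: Yes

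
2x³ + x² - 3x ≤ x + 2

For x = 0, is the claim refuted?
Substitute x = 0 into the relation:
x = 0: LHS = 2·0³ + 0² - 3·0 = 0, RHS = 0 + 2 = 2; 0 ≤ 2 — holds

The claim holds here, so x = 0 is not a counterexample. (A counterexample exists elsewhere, e.g. x = -1.)

Answer: No, x = 0 is not a counterexample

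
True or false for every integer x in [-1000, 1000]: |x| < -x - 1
The claim fails at x = 0:
x = 0: LHS = |0| = 0, RHS = -0 - 1 = -1; 0 < -1 — FAILS

Because a single integer refutes it, the statement is false.

Answer: False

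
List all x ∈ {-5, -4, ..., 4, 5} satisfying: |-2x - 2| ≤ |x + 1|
Holds for: {-1}
Fails for: {-5, -4, -3, -2, 0, 1, 2, 3, 4, 5}

Answer: {-1}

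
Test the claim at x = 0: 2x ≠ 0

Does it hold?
x = 0: LHS = 2·0 = 0; 0 ≠ 0 — FAILS

The relation fails at x = 0, so x = 0 is a counterexample.

Answer: No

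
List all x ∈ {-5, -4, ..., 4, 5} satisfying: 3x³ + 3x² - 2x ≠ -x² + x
Holds for: {-5, -4, -3, -2, -1, 1, 2, 3, 4, 5}
Fails for: {0}

Answer: {-5, -4, -3, -2, -1, 1, 2, 3, 4, 5}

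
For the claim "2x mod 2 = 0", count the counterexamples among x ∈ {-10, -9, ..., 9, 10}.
For a polynomial with integer coefficients, its value mod 2 depends only on x mod 2, so it suffices to check one representative of each residue class, x = 0, 1:
x = 0: LHS = (2·0) mod 2 = 0 mod 2 = 0; 0 = 0 — holds
x = 1: LHS = (2·1) mod 2 = 2 mod 2 = 0; 0 = 0 — holds
The relation holds in every residue class, so the relation holds for every integer in [-10, 10].

No counterexample appears in that range.

Answer: 0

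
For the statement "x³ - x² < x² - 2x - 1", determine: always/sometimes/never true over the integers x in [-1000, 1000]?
Holds at x = -1: LHS = (-1)³ - (-1)² = -2, RHS = (-1)² - 2·(-1) - 1 = 2; -2 < 2 — holds
Fails at x = 0: LHS = 0³ - 0² = 0, RHS = 0² - 2·0 - 1 = -1; 0 < -1 — FAILS
It is satisfied by some integers in the range but not all.

Answer: Sometimes true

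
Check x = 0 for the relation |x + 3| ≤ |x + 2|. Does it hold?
x = 0: LHS = |0 + 3| = |3| = 3, RHS = |0 + 2| = |2| = 2; 3 ≤ 2 — FAILS

The relation fails at x = 0, so x = 0 is a counterexample.

Answer: No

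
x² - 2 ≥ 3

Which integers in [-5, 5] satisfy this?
Holds for: {-5, -4, -3, 3, 4, 5}
Fails for: {-2, -1, 0, 1, 2}

Answer: {-5, -4, -3, 3, 4, 5}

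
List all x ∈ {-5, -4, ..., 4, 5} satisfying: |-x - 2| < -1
An absolute value is never negative, so the left side is ≥ 0 for every x, while the right side is -1. Tightest case in [-5, 5] is x = -2:
x = -2: LHS = |-(-2) - 2| = |0| = 0; 0 < -1 — FAILS
Hence LHS − RHS is never negative, i.e. LHS ≥ RHS throughout, so the claimed relation (<) fails for every integer in [-5, 5].

Answer: None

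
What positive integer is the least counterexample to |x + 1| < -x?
Testing positive integers:
x = 1: LHS = |1 + 1| = |2| = 2; 2 < -1 — FAILS  ← smallest positive counterexample

Answer: x = 1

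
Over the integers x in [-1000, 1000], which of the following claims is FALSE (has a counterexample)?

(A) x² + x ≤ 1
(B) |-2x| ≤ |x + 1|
(A) x = 1: LHS = 1² + 1 = 2; 2 ≤ 1 — FAILS
(B) x = -1: LHS = |-2·(-1)| = |2| = 2, RHS = |(-1) + 1| = |0| = 0; 2 ≤ 0 — FAILS

Answer: Both A and B are false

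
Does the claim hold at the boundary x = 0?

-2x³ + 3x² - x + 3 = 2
x = 0: LHS = -2·0³ + 3·0² - 0 + 3 = 3; 3 = 2 — FAILS

The relation fails at x = 0, so x = 0 is a counterexample.

Answer: No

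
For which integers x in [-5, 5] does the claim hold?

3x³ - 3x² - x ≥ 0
Holds for: {0, 2, 3, 4, 5}
Fails for: {-5, -4, -3, -2, -1, 1}

Answer: {0, 2, 3, 4, 5}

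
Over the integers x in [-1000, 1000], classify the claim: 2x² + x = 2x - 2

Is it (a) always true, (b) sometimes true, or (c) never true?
Over all integers in [-1000, 1000], LHS − RHS is always positive; it is smallest at x = 0, where it equals 2:
x = 0: LHS = 2·0² + 0 = 0, RHS = 2·0 - 2 = -2; 0 = -2 — FAILS
At the ends of the range:
x = -1000: LHS = 2·(-1000)² + (-1000) = 1999000, RHS = 2·(-1000) - 2 = -2002; 1999000 = -2002 — FAILS
x = 1000: LHS = 2·1000² + 1000 = 2001000, RHS = 2·1000 - 2 = 1998; 2001000 = 1998 — FAILS
Hence LHS − RHS is never 0, i.e. the two sides are never equal, so the claimed relation (=) fails for every integer in [-1000, 1000].

No integer in the range satisfies it.

Answer: Never true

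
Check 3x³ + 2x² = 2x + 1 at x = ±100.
x = 100: LHS = 3·100³ + 2·100² = 3020000, RHS = 2·100 + 1 = 201; 3020000 = 201 — FAILS
x = -100: LHS = 3·(-100)³ + 2·(-100)² = -2980000, RHS = 2·(-100) + 1 = -199; -2980000 = -199 — FAILS

Answer: No, fails for both x = 100 and x = -100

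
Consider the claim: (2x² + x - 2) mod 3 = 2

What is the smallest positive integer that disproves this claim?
Testing positive integers:
x = 1: LHS = (2·1² + 1 - 2) mod 3 = 1 mod 3 = 1; 1 = 2 — FAILS  ← smallest positive counterexample

Answer: x = 1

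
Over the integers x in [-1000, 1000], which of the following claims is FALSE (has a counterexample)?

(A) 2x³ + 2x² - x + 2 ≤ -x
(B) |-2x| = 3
(A) x = 0: LHS = 2·0³ + 2·0² - 0 + 2 = 2, RHS = -0 = 0; 2 ≤ 0 — FAILS
(B) x = 0: LHS = |-2·0| = |0| = 0; 0 = 3 — FAILS

Answer: Both A and B are false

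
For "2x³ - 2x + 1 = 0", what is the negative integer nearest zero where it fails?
Testing negative integers from -1 downward:
x = -1: LHS = 2·(-1)³ - 2·(-1) + 1 = 1; 1 = 0 — FAILS  ← closest negative counterexample to 0

Answer: x = -1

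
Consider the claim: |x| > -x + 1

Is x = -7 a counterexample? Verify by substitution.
Substitute x = -7 into the relation:
x = -7: LHS = |-7| = 7, RHS = -(-7) + 1 = 8; 7 > 8 — FAILS

Since the claim fails at x = -7, this value is a counterexample.

Answer: Yes, x = -7 is a counterexample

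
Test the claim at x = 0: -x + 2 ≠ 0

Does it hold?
x = 0: LHS = -0 + 2 = 2; 2 ≠ 0 — holds

The relation is satisfied at x = 0.

Answer: Yes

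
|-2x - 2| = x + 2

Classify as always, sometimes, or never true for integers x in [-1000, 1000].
Holds at x = 0: LHS = |-2·0 - 2| = |-2| = 2, RHS = 0 + 2 = 2; 2 = 2 — holds
Fails at x = 1: LHS = |-2·1 - 2| = |-4| = 4, RHS = 1 + 2 = 3; 4 = 3 — FAILS
It is satisfied by some integers in the range but not all.

Answer: Sometimes true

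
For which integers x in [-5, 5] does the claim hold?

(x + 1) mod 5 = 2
Holds for: {-4, 1}
Fails for: {-5, -3, -2, -1, 0, 2, 3, 4, 5}

Answer: {-4, 1}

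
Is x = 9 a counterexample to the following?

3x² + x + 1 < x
Substitute x = 9 into the relation:
x = 9: LHS = 3·9² + 9 + 1 = 253; 253 < 9 — FAILS

Since the claim fails at x = 9, this value is a counterexample.

Answer: Yes, x = 9 is a counterexample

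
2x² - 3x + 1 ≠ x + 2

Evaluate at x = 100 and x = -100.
x = 100: LHS = 2·100² - 3·100 + 1 = 19701, RHS = 100 + 2 = 102; 19701 ≠ 102 — holds
x = -100: LHS = 2·(-100)² - 3·(-100) + 1 = 20301, RHS = (-100) + 2 = -98; 20301 ≠ -98 — holds

Answer: Yes, holds for both x = 100 and x = -100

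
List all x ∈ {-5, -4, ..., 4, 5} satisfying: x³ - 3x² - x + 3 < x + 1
Holds for: {-5, -4, -3, -2, 1, 2, 3}
Fails for: {-1, 0, 4, 5}

Answer: {-5, -4, -3, -2, 1, 2, 3}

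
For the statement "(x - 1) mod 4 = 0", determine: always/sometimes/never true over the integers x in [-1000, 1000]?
Holds at x = 1: LHS = (1 - 1) mod 4 = 0 mod 4 = 0; 0 = 0 — holds
Fails at x = 0: LHS = (0 - 1) mod 4 = (-1) mod 4 = 3; 3 = 0 — FAILS
It is satisfied by some integers in the range but not all.

Answer: Sometimes true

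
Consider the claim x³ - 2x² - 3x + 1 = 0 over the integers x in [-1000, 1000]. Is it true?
The claim fails at x = 0:
x = 0: LHS = 0³ - 2·0² - 3·0 + 1 = 1; 1 = 0 — FAILS

Because a single integer refutes it, the statement is false.

Answer: False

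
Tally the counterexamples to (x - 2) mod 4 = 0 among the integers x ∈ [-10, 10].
Counterexamples in [-10, 10]: {-9, -8, -7, -5, -4, -3, -1, 0, 1, 3, 4, 5, 7, 8, 9}.

Counting them gives 15 values.

Answer: 15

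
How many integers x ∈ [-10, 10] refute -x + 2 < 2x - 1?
Counterexamples in [-10, 10]: {-10, -9, -8, -7, -6, -5, -4, -3, -2, -1, 0, 1}.

Counting them gives 12 values.

Answer: 12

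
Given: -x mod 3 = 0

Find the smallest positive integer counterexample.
Testing positive integers:
x = 1: LHS = (-1) mod 3 = 2; 2 = 0 — FAILS  ← smallest positive counterexample

Answer: x = 1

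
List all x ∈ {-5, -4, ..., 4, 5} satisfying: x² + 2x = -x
Holds for: {-3, 0}
Fails for: {-5, -4, -2, -1, 1, 2, 3, 4, 5}

Answer: {-3, 0}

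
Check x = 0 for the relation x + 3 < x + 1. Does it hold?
x = 0: LHS = 0 + 3 = 3, RHS = 0 + 1 = 1; 3 < 1 — FAILS

The relation fails at x = 0, so x = 0 is a counterexample.

Answer: No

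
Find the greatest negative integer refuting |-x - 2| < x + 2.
Testing negative integers from -1 downward:
x = -1: LHS = |-(-1) - 2| = |-1| = 1, RHS = (-1) + 2 = 1; 1 < 1 — FAILS  ← closest negative counterexample to 0

Answer: x = -1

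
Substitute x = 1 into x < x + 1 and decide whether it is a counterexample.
Substitute x = 1 into the relation:
x = 1: RHS = 1 + 1 = 2; 1 < 2 — holds

The relation holds at x = 1, so it is not a counterexample.

Answer: No, x = 1 is not a counterexample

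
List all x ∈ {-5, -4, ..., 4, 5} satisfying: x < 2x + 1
Holds for: {0, 1, 2, 3, 4, 5}
Fails for: {-5, -4, -3, -2, -1}

Answer: {0, 1, 2, 3, 4, 5}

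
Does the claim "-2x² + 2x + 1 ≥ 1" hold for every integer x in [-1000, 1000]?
The claim fails at x = -1:
x = -1: LHS = -2·(-1)² + 2·(-1) + 1 = -3; -3 ≥ 1 — FAILS

Because a single integer refutes it, the statement is false.

Answer: False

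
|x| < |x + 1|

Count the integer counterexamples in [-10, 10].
Counterexamples in [-10, 10]: {-10, -9, -8, -7, -6, -5, -4, -3, -2, -1}.

Counting them gives 10 values.

Answer: 10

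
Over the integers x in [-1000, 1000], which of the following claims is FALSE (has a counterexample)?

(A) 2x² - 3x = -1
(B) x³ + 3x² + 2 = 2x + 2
(A) x = 0: LHS = 2·0² - 3·0 = 0; 0 = -1 — FAILS
(B) x = 1: LHS = 1³ + 3·1² + 2 = 6, RHS = 2·1 + 2 = 4; 6 = 4 — FAILS

Answer: Both A and B are false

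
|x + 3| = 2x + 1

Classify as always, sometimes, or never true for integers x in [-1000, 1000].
Holds at x = 2: LHS = |2 + 3| = |5| = 5, RHS = 2·2 + 1 = 5; 5 = 5 — holds
Fails at x = 0: LHS = |0 + 3| = |3| = 3, RHS = 2·0 + 1 = 1; 3 = 1 — FAILS
It is satisfied by some integers in the range but not all.

Answer: Sometimes true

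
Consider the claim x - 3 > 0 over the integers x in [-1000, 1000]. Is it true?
The claim fails at x = 0:
x = 0: LHS = 0 - 3 = -3; -3 > 0 — FAILS

Because a single integer refutes it, the statement is false.

Answer: False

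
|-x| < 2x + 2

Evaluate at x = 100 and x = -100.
x = 100: LHS = |-100| = 100, RHS = 2·100 + 2 = 202; 100 < 202 — holds
x = -100: LHS = |-(-100)| = |100| = 100, RHS = 2·(-100) + 2 = -198; 100 < -198 — FAILS

Answer: Partially: holds for x = 100, fails for x = -100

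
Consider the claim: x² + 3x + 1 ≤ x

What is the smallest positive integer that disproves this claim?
Testing positive integers:
x = 1: LHS = 1² + 3·1 + 1 = 5; 5 ≤ 1 — FAILS  ← smallest positive counterexample

Answer: x = 1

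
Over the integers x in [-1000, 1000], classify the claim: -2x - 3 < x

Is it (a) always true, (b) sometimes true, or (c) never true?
Holds at x = 0: LHS = -2·0 - 3 = -3; -3 < 0 — holds
Fails at x = -1: LHS = -2·(-1) - 3 = -1; -1 < -1 — FAILS
It is satisfied by some integers in the range but not all.

Answer: Sometimes true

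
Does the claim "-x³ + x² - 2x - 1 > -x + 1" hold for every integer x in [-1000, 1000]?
The claim fails at x = 0:
x = 0: LHS = -0³ + 0² - 2·0 - 1 = -1, RHS = -0 + 1 = 1; -1 > 1 — FAILS

Because a single integer refutes it, the statement is false.

Answer: False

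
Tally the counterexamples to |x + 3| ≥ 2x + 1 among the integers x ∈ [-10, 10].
Counterexamples in [-10, 10]: {3, 4, 5, 6, 7, 8, 9, 10}.

Counting them gives 8 values.

Answer: 8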